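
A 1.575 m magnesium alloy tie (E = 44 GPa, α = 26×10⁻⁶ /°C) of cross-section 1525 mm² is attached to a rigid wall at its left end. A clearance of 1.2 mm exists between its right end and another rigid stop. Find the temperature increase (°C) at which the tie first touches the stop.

The gap closes when αΔT L = 1.2 mm, since the tie is still unstressed at that instant.
So ΔT = g/(αL) = 1.2/(26×10⁻⁶ × 1575) = 29.3 °C.

ΔT ≈ 29.3 °C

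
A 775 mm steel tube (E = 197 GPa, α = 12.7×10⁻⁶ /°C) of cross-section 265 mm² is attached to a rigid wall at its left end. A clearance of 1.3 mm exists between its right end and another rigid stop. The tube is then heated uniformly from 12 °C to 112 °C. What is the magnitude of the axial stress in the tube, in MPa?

Free thermal elongation = αΔT L = 12.7×10⁻⁶ × 100 × 775 = 0.9842 mm.
This is smaller than the 1.3 mm clearance, so the tube expands freely without reaching the stop — the stress is zero.

σ ≈ 0 MPa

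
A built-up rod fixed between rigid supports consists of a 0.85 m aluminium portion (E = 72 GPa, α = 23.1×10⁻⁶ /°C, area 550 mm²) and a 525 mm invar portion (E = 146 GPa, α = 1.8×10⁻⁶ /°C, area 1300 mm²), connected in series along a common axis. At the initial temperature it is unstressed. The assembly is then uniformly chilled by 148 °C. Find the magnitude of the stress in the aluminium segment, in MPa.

σ ≈ 229 MPa (tensile)

Free thermal contraction of the whole bar: Σ αᵢΔT Lᵢ = 23.1×10⁻⁶×148×850 + 1.8×10⁻⁶×148×525 = 3.046 mm.
The walls prevent any net length change, so an axial force P (same in every segment) develops. Compatibility: P · Σ Lᵢ/(AᵢEᵢ) = δ_free.
Σ Lᵢ/(AᵢEᵢ) = 850/(550×72×10³) + 525/(1300×146×10³) = 2.423×10⁻⁵ mm/N.
P = 3.046 / 2.423×10⁻⁵ = 125700 N = 125.7 kN, tensile.
σ_{aluminium} = P / A = 125700 / 550 = 228.5 MPa.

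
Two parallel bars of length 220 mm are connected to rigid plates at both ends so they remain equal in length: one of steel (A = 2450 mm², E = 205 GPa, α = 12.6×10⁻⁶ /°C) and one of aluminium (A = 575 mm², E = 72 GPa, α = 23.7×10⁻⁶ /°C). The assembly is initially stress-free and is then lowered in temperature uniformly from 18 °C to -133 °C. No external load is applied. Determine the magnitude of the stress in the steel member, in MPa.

σ ≈ 26.2 MPa (compressive)

Equilibrium of a rigid end plate with no external load gives equal and opposite internal forces ±P in the two members. Since α_{aluminium} > α_{steel}, cooling drives the aluminium into tension and the steel into compression.
Equating the net (thermal + elastic) strains gives |α₁ − α₂|·ΔT = P·[1/(A₁E₁) + 1/(A₂E₂)].
|α₁ − α₂|·ΔT = 11.1×10⁻⁶ × 151 = 0.001676.
1/(A₁E₁) + 1/(A₂E₂) = 1/(2450×205×10³) + 1/(575×72×10³) = 2.615×10⁻⁸ N⁻¹.
So P = 0.001676 / 2.615×10⁻⁸ = 64.11 kN.
σ_{steel} = P/A₁ = 64110/2450 = 26.17 MPa, compressive.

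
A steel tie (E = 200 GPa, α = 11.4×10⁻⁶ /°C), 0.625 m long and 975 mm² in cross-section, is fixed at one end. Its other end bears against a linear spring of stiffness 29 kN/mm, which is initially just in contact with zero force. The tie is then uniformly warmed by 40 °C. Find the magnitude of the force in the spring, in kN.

The unrestrained thermal change is αΔT L = 11.4×10⁻⁶ × 40 × 625 = 0.285 mm.
Let P be the compressive force at the spring. The tie shortens elastically by PL/(AE) and the spring compresses by P/k; together these equal δ_free.
So P = δ_free / [L/(AE) + 1/k] = 0.285 / [ 625/(975×200×10³) + 1/(29×10³) ].
P = 0.285 / 3.769×10⁻⁵ = 7562 N.

P ≈ 7.56 kN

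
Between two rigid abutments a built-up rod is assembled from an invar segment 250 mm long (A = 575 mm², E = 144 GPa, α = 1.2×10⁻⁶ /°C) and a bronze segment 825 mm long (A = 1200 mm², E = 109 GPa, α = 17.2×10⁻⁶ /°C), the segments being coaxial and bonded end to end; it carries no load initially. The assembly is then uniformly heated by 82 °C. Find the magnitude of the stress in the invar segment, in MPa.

σ ≈ 222 MPa (compressive)

If the supports were absent, the total length change would be Σ αᵢΔT Lᵢ = 1.2×10⁻⁶×82×250 + 17.2×10⁻⁶×82×825 = 1.188 mm.
The rigid supports impose zero overall length change; the single axial force P common to all segments must satisfy P Σ Lᵢ/(AᵢEᵢ) = δ_free.
The series flexibility is Σ Lᵢ/(AᵢEᵢ) = 250/(575×144×10³) + 825/(1200×109×10³) = 9.327×10⁻⁶ mm/N.
So P = 1.188 / 9.327×10⁻⁶ = 127.4 kN, compressive.
σ_{invar} = P / A = 127400 / 575 = 221.6 MPa.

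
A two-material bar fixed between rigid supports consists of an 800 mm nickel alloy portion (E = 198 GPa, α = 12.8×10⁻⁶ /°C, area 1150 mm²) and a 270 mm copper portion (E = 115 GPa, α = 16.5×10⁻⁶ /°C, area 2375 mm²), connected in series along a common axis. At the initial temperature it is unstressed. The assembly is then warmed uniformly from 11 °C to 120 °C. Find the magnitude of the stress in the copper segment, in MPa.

With the walls removed the bar would change length by δ_free = Σ αᵢΔT Lᵢ = 12.8×10⁻⁶×109×800 + 16.5×10⁻⁶×109×270 = 1.602 mm.
The walls prevent any net length change, so an axial force P (same in every segment) develops. Compatibility: P · Σ Lᵢ/(AᵢEᵢ) = δ_free.
The series flexibility is Σ Lᵢ/(AᵢEᵢ) = 800/(1150×198×10³) + 270/(2375×115×10³) = 4.502×10⁻⁶ mm/N.
So P = 1.602 / 4.502×10⁻⁶ = 355.8 kN, compressive.
σ_{copper} = P / A = 355800 / 2375 = 149.8 MPa.

σ ≈ 150 MPa (compressive)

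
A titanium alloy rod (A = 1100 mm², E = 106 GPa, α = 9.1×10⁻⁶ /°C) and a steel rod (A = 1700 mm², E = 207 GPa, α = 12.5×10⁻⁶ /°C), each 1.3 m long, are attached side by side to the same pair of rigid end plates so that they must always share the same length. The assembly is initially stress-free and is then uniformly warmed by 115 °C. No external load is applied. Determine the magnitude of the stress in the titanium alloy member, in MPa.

σ ≈ 31.1 MPa (tensile)

Equilibrium of a rigid end plate with no external load gives equal and opposite internal forces ±P in the two members. Since α_{steel} > α_{titanium alloy}, heating drives the steel into compression and the titanium alloy into tension.
Equating the net (thermal + elastic) strains gives |α₁ − α₂|·ΔT = P·[1/(A₁E₁) + 1/(A₂E₂)].
|α₁ − α₂|·ΔT = 3.4×10⁻⁶ × 115 = 0.000391.
1/(A₁E₁) + 1/(A₂E₂) = 1/(1100×106×10³) + 1/(1700×207×10³) = 1.142×10⁻⁸ N⁻¹.
P = 0.000391 / 1.142×10⁻⁸ = 34240 N = 34.24 kN.
σ_{titanium alloy} = P/A₁ = 34240/1100 = 31.13 MPa, tensile.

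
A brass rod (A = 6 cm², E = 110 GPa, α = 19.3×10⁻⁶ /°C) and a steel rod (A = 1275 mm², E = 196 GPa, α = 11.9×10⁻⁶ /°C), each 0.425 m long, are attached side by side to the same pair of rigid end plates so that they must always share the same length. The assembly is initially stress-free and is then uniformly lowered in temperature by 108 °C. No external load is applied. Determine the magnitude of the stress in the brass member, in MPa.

The brass has the larger α, so on cooling it would change length more than the steel if both were free. The rigid plates force a common final length, so the brass is put into tension and the steel into compression, with equal and opposite forces P (no external load).
Equating the net (thermal + elastic) strains gives |α₁ − α₂|·ΔT = P·[1/(A₁E₁) + 1/(A₂E₂)].
|α₁ − α₂|·ΔT = 7.4×10⁻⁶ × 108 = 0.0007992.
1/(A₁E₁) + 1/(A₂E₂) = 1/(600×110×10³) + 1/(1275×196×10³) = 1.915×10⁻⁸ N⁻¹.
So P = 0.0007992 / 1.915×10⁻⁸ = 41.73 kN.
σ_{brass} = P/A₁ = 41730/600 = 69.54 MPa, tensile.

σ ≈ 69.5 MPa (tensile)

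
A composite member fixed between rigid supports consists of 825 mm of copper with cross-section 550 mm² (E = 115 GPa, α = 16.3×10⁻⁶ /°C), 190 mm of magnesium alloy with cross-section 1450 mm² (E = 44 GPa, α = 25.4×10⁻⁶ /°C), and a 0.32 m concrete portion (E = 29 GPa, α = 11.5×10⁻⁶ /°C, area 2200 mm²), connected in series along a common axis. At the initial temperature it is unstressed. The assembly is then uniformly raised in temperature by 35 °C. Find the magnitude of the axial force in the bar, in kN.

With the walls removed the bar would change length by δ_free = Σ αᵢΔT Lᵢ = 16.3×10⁻⁶×35×825 + 25.4×10⁻⁶×35×190 + 11.5×10⁻⁶×35×320 = 0.7684 mm.
Since the ends are fixed, an axial force P builds up, equal in every segment, with P · Σ Lᵢ/(AᵢEᵢ) = δ_free.
The series flexibility is Σ Lᵢ/(AᵢEᵢ) = 825/(550×115×10³) + 190/(1450×44×10³) + 320/(2200×29×10³) = 2.104×10⁻⁵ mm/N.
So P = 0.7684 / 2.104×10⁻⁵ = 36.52 kN, compressive.

P ≈ 36.5 kN (compressive)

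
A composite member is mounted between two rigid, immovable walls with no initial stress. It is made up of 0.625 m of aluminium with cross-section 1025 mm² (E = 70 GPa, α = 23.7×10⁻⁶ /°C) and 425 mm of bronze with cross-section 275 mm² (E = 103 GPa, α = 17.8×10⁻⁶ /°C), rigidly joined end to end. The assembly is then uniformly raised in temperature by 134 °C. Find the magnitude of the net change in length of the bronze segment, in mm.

Free thermal expansion of the whole bar: Σ αᵢΔT Lᵢ = 23.7×10⁻⁶×134×625 + 17.8×10⁻⁶×134×425 = 2.999 mm.
The rigid supports impose zero overall length change; the single axial force P common to all segments must satisfy P Σ Lᵢ/(AᵢEᵢ) = δ_free.
Σ Lᵢ/(AᵢEᵢ) = 625/(1025×70×10³) + 425/(275×103×10³) = 2.372×10⁻⁵ mm/N.
P = 2.999 / 2.372×10⁻⁵ = 126400 N = 126.4 kN, compressive.
For the bronze segment, free thermal change = 17.8×10⁻⁶×134×425 = 1.014 mm and elastic change from P = 126400×425/(275×103×10³) = 1.897 mm; these oppose, so the net change is 0.883 mm (segment shortens).

|ΔL| ≈ 0.883 mm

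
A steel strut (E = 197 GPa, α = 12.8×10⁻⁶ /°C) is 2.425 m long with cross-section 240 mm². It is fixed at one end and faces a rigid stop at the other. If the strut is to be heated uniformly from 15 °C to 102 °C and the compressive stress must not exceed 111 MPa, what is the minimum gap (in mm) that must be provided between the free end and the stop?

Free expansion if unrestrained: δ_free = αΔT L = 12.8×10⁻⁶ × 87 × 2425 = 2.7 mm.
A stress of 111 MPa corresponds to the wall pushing the strut back by σL/E = 111×2425/(197×10³) = 1.366 mm.
The gap must absorb the remainder: g_min = 2.7 − 1.366 = 1.334 mm.

g ≈ 1.33 mm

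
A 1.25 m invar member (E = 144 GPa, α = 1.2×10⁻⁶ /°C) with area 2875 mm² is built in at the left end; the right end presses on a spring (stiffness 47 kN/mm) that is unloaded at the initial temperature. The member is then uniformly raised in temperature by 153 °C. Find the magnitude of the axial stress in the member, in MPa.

If the spring were absent the member would lengthen by αΔT L = 1.2×10⁻⁶ × 153 × 1250 = 0.2295 mm.
Let P be the compressive force at the spring. The member shortens elastically by PL/(AE) and the spring compresses by P/k; together these equal δ_free.
P [ L/(AE) + 1/k ] = δ_free → P [ 1250/(2875×144×10³) + 1/(47×10³) ] = 0.2295.
P = 0.2295 / 2.43×10⁻⁵ = 9446 N.
σ = P/A = 9446/2875 = 3.286 MPa.

σ ≈ 3.29 MPa (compressive)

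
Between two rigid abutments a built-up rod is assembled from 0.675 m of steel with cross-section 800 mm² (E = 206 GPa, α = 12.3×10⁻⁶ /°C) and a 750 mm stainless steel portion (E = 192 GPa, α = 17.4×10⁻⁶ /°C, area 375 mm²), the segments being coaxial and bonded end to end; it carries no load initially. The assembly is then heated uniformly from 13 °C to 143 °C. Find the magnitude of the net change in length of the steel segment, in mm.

|ΔL| ≈ 0.296 mm

Free thermal expansion of the whole bar: Σ αᵢΔT Lᵢ = 12.3×10⁻⁶×130×675 + 17.4×10⁻⁶×130×750 = 2.776 mm.
The rigid supports impose zero overall length change; the single axial force P common to all segments must satisfy P Σ Lᵢ/(AᵢEᵢ) = δ_free.
The series flexibility is Σ Lᵢ/(AᵢEᵢ) = 675/(800×206×10³) + 750/(375×192×10³) = 1.451×10⁻⁵ mm/N.
P = 2.776 / 1.451×10⁻⁵ = 191300 N = 191.3 kN, compressive.
For the steel segment, free thermal change = 12.3×10⁻⁶×130×675 = 1.079 mm and elastic change from P = 191300×675/(800×206×10³) = 0.7834 mm; these oppose, so the net change is 0.296 mm (segment lengthens).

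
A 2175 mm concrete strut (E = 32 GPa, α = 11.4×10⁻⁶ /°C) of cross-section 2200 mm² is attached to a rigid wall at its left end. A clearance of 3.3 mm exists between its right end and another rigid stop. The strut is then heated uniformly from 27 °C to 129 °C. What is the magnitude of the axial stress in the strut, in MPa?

Unrestrained expansion: δ_free = αΔT L = 11.4×10⁻⁶ × 102 × 2175 = 2.529 mm.
This is smaller than the 3.3 mm clearance, so the strut expands freely without reaching the stop — the stress is zero.

σ ≈ 0 MPa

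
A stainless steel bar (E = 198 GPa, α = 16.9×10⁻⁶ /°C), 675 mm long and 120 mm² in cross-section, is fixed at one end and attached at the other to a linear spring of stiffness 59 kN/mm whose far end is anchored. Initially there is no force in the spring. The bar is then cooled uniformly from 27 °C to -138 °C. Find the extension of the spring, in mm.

The unrestrained thermal change is αΔT L = 16.9×10⁻⁶ × 165 × 675 = 1.882 mm.
Let P be the tensile force in the spring. The bar extends elastically by PL/(AE) and the spring stretches by P/k; together these equal δ_free.
So P = δ_free / [L/(AE) + 1/k] = 1.882 / [ 675/(120×198×10³) + 1/(59×10³) ].
P = 1.882 / 4.536×10⁻⁵ = 41500 N.
Spring extension = P/k = 41500/(59×10³) = 0.7033 mm.

δ ≈ 0.703 mm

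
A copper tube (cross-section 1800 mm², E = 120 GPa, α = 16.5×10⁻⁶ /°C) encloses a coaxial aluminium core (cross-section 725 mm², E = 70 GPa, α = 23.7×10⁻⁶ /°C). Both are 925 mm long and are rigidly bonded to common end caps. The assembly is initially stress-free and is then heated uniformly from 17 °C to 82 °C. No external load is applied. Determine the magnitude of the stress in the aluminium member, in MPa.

The aluminium has the larger α, so on heating it would change length more than the copper if both were free. The rigid plates force a common final length, so the aluminium is put into compression and the copper into tension, with equal and opposite forces P (no external load).
Compatibility of the two members (thermal + elastic change equal): (α₁ − α₂)ΔT = P·[1/(A₁E₁) + 1/(A₂E₂)].
|α₁ − α₂|·ΔT = 7.2×10⁻⁶ × 65 = 0.000468.
1/(A₁E₁) + 1/(A₂E₂) = 1/(1800×120×10³) + 1/(725×70×10³) = 2.433×10⁻⁸ N⁻¹.
P = 0.000468 / 2.433×10⁻⁸ = 19230 N = 19.23 kN.
σ_{aluminium} = P/A₂ = 19230/725 = 26.53 MPa, compressive.

σ ≈ 26.5 MPa (compressive)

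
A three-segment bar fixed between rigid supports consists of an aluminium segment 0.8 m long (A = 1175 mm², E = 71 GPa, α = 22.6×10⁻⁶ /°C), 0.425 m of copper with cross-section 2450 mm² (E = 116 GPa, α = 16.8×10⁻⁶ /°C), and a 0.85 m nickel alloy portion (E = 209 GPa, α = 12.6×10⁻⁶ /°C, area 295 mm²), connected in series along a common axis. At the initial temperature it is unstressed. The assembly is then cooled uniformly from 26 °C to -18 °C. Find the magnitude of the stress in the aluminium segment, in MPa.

Free thermal contraction of the whole bar: Σ αᵢΔT Lᵢ = 22.6×10⁻⁶×44×800 + 16.8×10⁻⁶×44×425 + 12.6×10⁻⁶×44×850 = 1.581 mm.
The walls prevent any net length change, so an axial force P (same in every segment) develops. Compatibility: P · Σ Lᵢ/(AᵢEᵢ) = δ_free.
The series flexibility is Σ Lᵢ/(AᵢEᵢ) = 800/(1175×71×10³) + 425/(2450×116×10³) + 850/(295×209×10³) = 2.487×10⁻⁵ mm/N.
Hence P = δ_free / Σ(L/AE) = 1.581/2.487×10⁻⁵ = 63.56 kN (tensile).
σ_{aluminium} = P / A = 63560 / 1175 = 54.1 MPa.

σ ≈ 54.1 MPa (tensile)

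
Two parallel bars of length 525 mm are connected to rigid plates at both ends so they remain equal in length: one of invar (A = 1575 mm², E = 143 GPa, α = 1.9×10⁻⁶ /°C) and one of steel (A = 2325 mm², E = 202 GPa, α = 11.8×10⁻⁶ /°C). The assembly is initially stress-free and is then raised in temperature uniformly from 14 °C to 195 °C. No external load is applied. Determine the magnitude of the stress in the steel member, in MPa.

Both members must finish at the same length. With the larger α, the steel tends to over-expand; the plates restrain it, putting the steel in compression and the invar in tension. With no external load the two internal forces are equal and opposite, magnitude P.
Equating the net (thermal + elastic) strains gives |α₁ − α₂|·ΔT = P·[1/(A₁E₁) + 1/(A₂E₂)].
|α₁ − α₂|·ΔT = 9.9×10⁻⁶ × 181 = 0.001792.
1/(A₁E₁) + 1/(A₂E₂) = 1/(1575×143×10³) + 1/(2325×202×10³) = 6.569×10⁻⁹ N⁻¹.
So P = 0.001792 / 6.569×10⁻⁹ = 272.8 kN.
σ_{steel} = P/A₂ = 272800/2325 = 117.3 MPa, compressive.

σ ≈ 117 MPa (compressive)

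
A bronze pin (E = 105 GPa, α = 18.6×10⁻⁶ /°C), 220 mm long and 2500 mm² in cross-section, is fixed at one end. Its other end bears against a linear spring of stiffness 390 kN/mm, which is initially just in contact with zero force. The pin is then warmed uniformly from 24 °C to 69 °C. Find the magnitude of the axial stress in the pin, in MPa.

σ ≈ 21.6 MPa (compressive)

Free thermal expansion: δ_free = αΔT L = 18.6×10⁻⁶ × 45 × 220 = 0.1841 mm.
With a force P in the spring, the elastic change of the pin is PL/(AE) and that of the spring is P/k; compatibility requires their sum to equal δ_free.
P [ L/(AE) + 1/k ] = δ_free → P [ 220/(2500×105×10³) + 1/(390×10³) ] = 0.1841.
P = 0.1841 / 3.402×10⁻⁶ = 54120 N.
σ = P/A = 54120/2500 = 21.65 MPa.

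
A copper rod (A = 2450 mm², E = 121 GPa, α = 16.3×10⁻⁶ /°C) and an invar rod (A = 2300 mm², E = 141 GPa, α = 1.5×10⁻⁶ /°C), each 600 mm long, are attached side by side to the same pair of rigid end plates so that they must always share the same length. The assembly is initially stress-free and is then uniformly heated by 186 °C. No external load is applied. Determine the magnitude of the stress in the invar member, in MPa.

Both members must finish at the same length. With the larger α, the copper tends to over-expand; the plates restrain it, putting the copper in compression and the invar in tension. With no external load the two internal forces are equal and opposite, magnitude P.
Compatibility of the two members (thermal + elastic change equal): (α₁ − α₂)ΔT = P·[1/(A₁E₁) + 1/(A₂E₂)].
|α₁ − α₂|·ΔT = 14.8×10⁻⁶ × 186 = 0.002753.
1/(A₁E₁) + 1/(A₂E₂) = 1/(2450×121×10³) + 1/(2300×141×10³) = 6.457×10⁻⁹ N⁻¹.
So P = 0.002753 / 6.457×10⁻⁹ = 426.3 kN.
σ_{invar} = P/A₂ = 426300/2300 = 185.4 MPa, tensile.

σ ≈ 185 MPa (tensile)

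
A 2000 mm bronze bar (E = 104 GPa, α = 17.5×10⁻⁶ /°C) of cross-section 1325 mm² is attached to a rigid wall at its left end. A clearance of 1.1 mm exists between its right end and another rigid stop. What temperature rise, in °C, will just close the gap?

The gap closes when αΔT L = 1.1 mm, since the bar is still unstressed at that instant.
ΔT = 1.1 / (17.5×10⁻⁶ × 2000) = 31.43 °C.

ΔT ≈ 31.4 °C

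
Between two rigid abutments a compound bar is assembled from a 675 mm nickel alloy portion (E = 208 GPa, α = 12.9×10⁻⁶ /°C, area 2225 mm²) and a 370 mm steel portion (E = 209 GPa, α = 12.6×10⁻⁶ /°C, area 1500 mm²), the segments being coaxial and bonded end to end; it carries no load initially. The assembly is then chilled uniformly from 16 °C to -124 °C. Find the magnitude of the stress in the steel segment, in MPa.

σ ≈ 473 MPa (tensile)

If the supports were absent, the total length change would be Σ αᵢΔT Lᵢ = 12.9×10⁻⁶×140×675 + 12.6×10⁻⁶×140×370 = 1.872 mm.
The walls prevent any net length change, so an axial force P (same in every segment) develops. Compatibility: P · Σ Lᵢ/(AᵢEᵢ) = δ_free.
Σ Lᵢ/(AᵢEᵢ) = 675/(2225×208×10³) + 370/(1500×209×10³) = 2.639×10⁻⁶ mm/N.
So P = 1.872 / 2.639×10⁻⁶ = 709.3 kN, tensile.
σ_{steel} = P / A = 709300 / 1500 = 472.9 MPa.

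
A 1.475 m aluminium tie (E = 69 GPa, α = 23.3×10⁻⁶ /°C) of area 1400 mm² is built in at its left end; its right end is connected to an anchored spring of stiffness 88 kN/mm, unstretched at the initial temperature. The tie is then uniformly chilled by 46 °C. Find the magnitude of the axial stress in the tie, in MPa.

σ ≈ 42.4 MPa (tensile)

The unrestrained thermal change is αΔT L = 23.3×10⁻⁶ × 46 × 1475 = 1.581 mm.
With a force P in the spring, the elastic change of the tie is PL/(AE) and that of the spring is P/k; compatibility requires their sum to equal δ_free.
P [ L/(AE) + 1/k ] = δ_free → P [ 1475/(1400×69×10³) + 1/(88×10³) ] = 1.581.
P = 1.581 / 2.663×10⁻⁵ = 59360 N.
σ = P/A = 59360/1400 = 42.4 MPa.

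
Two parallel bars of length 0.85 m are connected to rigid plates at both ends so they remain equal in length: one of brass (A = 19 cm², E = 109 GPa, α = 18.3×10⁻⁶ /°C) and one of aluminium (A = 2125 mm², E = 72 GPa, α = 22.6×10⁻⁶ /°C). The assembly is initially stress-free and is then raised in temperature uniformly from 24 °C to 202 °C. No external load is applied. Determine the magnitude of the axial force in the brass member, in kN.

P ≈ 67.3 kN (tensile in the brass)

The aluminium has the larger α, so on heating it would change length more than the brass if both were free. The rigid plates force a common final length, so the aluminium is put into compression and the brass into tension, with equal and opposite forces P (no external load).
Setting the final lengths equal and cancelling L: (α₁ − α₂)ΔT = P/(A₁E₁) + P/(A₂E₂).
|α₁ − α₂|·ΔT = 4.3×10⁻⁶ × 178 = 0.0007654.
1/(A₁E₁) + 1/(A₂E₂) = 1/(1900×109×10³) + 1/(2125×72×10³) = 1.136×10⁻⁸ N⁻¹.
So P = 0.0007654 / 1.136×10⁻⁸ = 67.35 kN.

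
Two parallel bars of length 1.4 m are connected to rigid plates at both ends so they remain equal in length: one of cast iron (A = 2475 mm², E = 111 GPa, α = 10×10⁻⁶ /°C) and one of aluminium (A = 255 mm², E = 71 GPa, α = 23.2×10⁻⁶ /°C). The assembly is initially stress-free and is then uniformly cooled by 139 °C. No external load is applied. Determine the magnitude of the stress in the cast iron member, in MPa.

Equilibrium of a rigid end plate with no external load gives equal and opposite internal forces ±P in the two members. Since α_{aluminium} > α_{cast iron}, cooling drives the aluminium into tension and the cast iron into compression.
Compatibility of the two members (thermal + elastic change equal): (α₁ − α₂)ΔT = P·[1/(A₁E₁) + 1/(A₂E₂)].
|α₁ − α₂|·ΔT = 13.2×10⁻⁶ × 139 = 0.001835.
1/(A₁E₁) + 1/(A₂E₂) = 1/(2475×111×10³) + 1/(255×71×10³) = 5.887×10⁻⁸ N⁻¹.
P = 0.001835 / 5.887×10⁻⁸ = 31170 N = 31.17 kN.
σ_{cast iron} = P/A₁ = 31170/2475 = 12.59 MPa, compressive.

σ ≈ 12.6 MPa (compressive)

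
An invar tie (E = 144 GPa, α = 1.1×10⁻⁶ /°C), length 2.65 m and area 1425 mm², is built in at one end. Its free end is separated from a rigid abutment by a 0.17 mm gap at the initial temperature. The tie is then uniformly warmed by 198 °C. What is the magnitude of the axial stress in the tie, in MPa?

If the wall were absent the tie would grow by αΔT L = 1.1×10⁻⁶ × 198 × 2650 = 0.5772 mm.
After closing the 0.17 mm clearance, 0.5772 − 0.17 = 0.4072 mm of expansion remains to be suppressed by the wall.
That suppressed elongation corresponds to σ = E·Δ/L = 144×10³ × 0.4072/2650 = 22.13 MPa.

σ ≈ 22.1 MPa (compressive)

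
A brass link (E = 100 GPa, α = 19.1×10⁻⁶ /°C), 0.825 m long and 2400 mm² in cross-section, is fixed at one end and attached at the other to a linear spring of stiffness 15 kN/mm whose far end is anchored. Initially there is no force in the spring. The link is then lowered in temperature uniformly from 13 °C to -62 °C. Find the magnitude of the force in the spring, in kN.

P ≈ 16.9 kN

The unrestrained thermal change is αΔT L = 19.1×10⁻⁶ × 75 × 825 = 1.182 mm.
With a force P in the spring, the elastic change of the link is PL/(AE) and that of the spring is P/k; compatibility requires their sum to equal δ_free.
So P = δ_free / [L/(AE) + 1/k] = 1.182 / [ 825/(2400×100×10³) + 1/(15×10³) ].
P = 1.182 / 7.01×10⁻⁵ = 16860 N.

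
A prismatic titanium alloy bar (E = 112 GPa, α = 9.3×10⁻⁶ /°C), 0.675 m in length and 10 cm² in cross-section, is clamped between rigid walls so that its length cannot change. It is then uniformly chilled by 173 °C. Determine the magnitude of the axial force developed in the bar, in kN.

P ≈ 180 kN (tensile)

With zero net strain, σ = E·αΔT = 112 GPa × 9.3×10⁻⁶ × 173 = 180.2 MPa.
Axial force P = σA = 180.2 × 1000 = 180200 N = 180.2 kN, tensile.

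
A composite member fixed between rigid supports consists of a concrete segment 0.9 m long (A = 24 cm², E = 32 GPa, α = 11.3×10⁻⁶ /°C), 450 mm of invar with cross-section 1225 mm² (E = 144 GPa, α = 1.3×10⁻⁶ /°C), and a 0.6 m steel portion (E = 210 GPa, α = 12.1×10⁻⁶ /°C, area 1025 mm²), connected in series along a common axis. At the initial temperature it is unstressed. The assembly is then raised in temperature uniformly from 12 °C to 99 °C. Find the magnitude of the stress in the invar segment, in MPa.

σ ≈ 75 MPa (compressive)

With the walls removed the bar would change length by δ_free = Σ αᵢΔT Lᵢ = 11.3×10⁻⁶×87×900 + 1.3×10⁻⁶×87×450 + 12.1×10⁻⁶×87×600 = 1.567 mm.
The rigid supports impose zero overall length change; the single axial force P common to all segments must satisfy P Σ Lᵢ/(AᵢEᵢ) = δ_free.
The series flexibility is Σ Lᵢ/(AᵢEᵢ) = 900/(2400×32×10³) + 450/(1225×144×10³) + 600/(1025×210×10³) = 1.706×10⁻⁵ mm/N.
So P = 1.567 / 1.706×10⁻⁵ = 91.89 kN, compressive.
σ_{invar} = P / A = 91890 / 1225 = 75.01 MPa.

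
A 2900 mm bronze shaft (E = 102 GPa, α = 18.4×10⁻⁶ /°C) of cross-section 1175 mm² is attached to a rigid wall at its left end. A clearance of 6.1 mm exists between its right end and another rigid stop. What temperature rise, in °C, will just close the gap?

ΔT ≈ 114 °C

Contact occurs when the free expansion equals the gap: αΔT L = 6.1 mm.
So ΔT = g/(αL) = 6.1/(18.4×10⁻⁶ × 2900) = 114.3 °C.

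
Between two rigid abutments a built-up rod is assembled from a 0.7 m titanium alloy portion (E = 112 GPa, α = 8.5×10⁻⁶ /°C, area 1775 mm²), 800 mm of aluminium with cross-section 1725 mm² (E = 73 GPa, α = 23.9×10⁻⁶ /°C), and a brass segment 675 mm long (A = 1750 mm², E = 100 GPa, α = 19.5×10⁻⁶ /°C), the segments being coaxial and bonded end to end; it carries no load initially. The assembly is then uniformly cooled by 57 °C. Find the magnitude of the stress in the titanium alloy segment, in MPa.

σ ≈ 89.4 MPa (tensile)

With the walls removed the bar would change length by δ_free = Σ αᵢΔT Lᵢ = 8.5×10⁻⁶×57×700 + 23.9×10⁻⁶×57×800 + 19.5×10⁻⁶×57×675 = 2.179 mm.
The walls prevent any net length change, so an axial force P (same in every segment) develops. Compatibility: P · Σ Lᵢ/(AᵢEᵢ) = δ_free.
The series flexibility is Σ Lᵢ/(AᵢEᵢ) = 700/(1775×112×10³) + 800/(1725×73×10³) + 675/(1750×100×10³) = 1.373×10⁻⁵ mm/N.
P = 2.179 / 1.373×10⁻⁵ = 158700 N = 158.7 kN, tensile.
σ_{titanium alloy} = P / A = 158700 / 1775 = 89.41 MPa.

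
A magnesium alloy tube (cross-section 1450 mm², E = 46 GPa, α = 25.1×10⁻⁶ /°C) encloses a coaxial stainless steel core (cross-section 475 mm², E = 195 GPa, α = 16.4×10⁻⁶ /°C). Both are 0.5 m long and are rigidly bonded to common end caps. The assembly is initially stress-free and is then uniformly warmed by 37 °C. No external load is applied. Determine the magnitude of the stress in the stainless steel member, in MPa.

Equilibrium of a rigid end plate with no external load gives equal and opposite internal forces ±P in the two members. Since α_{magnesium alloy} > α_{stainless steel}, heating drives the magnesium alloy into compression and the stainless steel into tension.
Equating the net (thermal + elastic) strains gives |α₁ − α₂|·ΔT = P·[1/(A₁E₁) + 1/(A₂E₂)].
|α₁ − α₂|·ΔT = 8.7×10⁻⁶ × 37 = 0.0003219.
1/(A₁E₁) + 1/(A₂E₂) = 1/(1450×46×10³) + 1/(475×195×10³) = 2.579×10⁻⁸ N⁻¹.
So P = 0.0003219 / 2.579×10⁻⁸ = 12.48 kN.
σ_{stainless steel} = P/A₂ = 12480/475 = 26.28 MPa, tensile.

σ ≈ 26.3 MPa (tensile)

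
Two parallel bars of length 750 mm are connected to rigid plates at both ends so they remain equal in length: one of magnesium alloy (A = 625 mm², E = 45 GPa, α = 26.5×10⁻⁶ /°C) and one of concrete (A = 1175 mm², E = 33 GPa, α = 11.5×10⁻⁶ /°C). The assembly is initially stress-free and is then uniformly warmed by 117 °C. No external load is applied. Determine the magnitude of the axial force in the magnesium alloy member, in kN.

P ≈ 28.6 kN (compressive in the magnesium alloy)

The magnesium alloy has the larger α, so on heating it would change length more than the concrete if both were free. The rigid plates force a common final length, so the magnesium alloy is put into compression and the concrete into tension, with equal and opposite forces P (no external load).
Equating the net (thermal + elastic) strains gives |α₁ − α₂|·ΔT = P·[1/(A₁E₁) + 1/(A₂E₂)].
|α₁ − α₂|·ΔT = 15×10⁻⁶ × 117 = 0.001755.
1/(A₁E₁) + 1/(A₂E₂) = 1/(625×45×10³) + 1/(1175×33×10³) = 6.135×10⁻⁸ N⁻¹.
So P = 0.001755 / 6.135×10⁻⁸ = 28.61 kN.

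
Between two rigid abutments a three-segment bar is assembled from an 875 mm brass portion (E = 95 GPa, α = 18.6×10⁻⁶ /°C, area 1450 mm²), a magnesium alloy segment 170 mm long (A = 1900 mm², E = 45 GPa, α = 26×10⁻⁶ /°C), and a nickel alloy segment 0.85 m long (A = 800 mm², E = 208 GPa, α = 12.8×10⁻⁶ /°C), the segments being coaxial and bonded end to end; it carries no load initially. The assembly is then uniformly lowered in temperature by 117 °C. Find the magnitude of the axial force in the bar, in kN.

P ≈ 275 kN (tensile)

If the supports were absent, the total length change would be Σ αᵢΔT Lᵢ = 18.6×10⁻⁶×117×875 + 26×10⁻⁶×117×170 + 12.8×10⁻⁶×117×850 = 3.694 mm.
The rigid supports impose zero overall length change; the single axial force P common to all segments must satisfy P Σ Lᵢ/(AᵢEᵢ) = δ_free.
The series flexibility is Σ Lᵢ/(AᵢEᵢ) = 875/(1450×95×10³) + 170/(1900×45×10³) + 850/(800×208×10³) = 1.345×10⁻⁵ mm/N.
P = 3.694 / 1.345×10⁻⁵ = 274700 N = 274.7 kN, tensile.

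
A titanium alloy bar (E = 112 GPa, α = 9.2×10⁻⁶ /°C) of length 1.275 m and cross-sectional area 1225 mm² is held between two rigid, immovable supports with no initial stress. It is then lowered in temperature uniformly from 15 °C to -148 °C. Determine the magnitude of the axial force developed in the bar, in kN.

P ≈ 206 kN (tensile)

Full restraint means ε = 0, so the stress is σ = EαΔT = 112×10³ × 9.2×10⁻⁶ × 163 = 168 MPa.
P = AEαΔT = 1225 × 112×10³ × 9.2×10⁻⁶ × 163 = 205.7 kN (tensile).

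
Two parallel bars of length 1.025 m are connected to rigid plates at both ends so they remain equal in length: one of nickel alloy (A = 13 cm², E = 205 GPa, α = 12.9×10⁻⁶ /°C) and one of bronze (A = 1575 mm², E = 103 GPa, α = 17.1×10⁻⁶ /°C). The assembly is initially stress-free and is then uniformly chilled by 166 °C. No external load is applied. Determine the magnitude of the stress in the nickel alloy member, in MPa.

Both members must finish at the same length. With the larger α, the bronze tends to over-contract; the plates restrain it, putting the bronze in tension and the nickel alloy in compression. With no external load the two internal forces are equal and opposite, magnitude P.
Setting the final lengths equal and cancelling L: (α₁ − α₂)ΔT = P/(A₁E₁) + P/(A₂E₂).
|α₁ − α₂|·ΔT = 4.2×10⁻⁶ × 166 = 0.0006972.
1/(A₁E₁) + 1/(A₂E₂) = 1/(1300×205×10³) + 1/(1575×103×10³) = 9.917×10⁻⁹ N⁻¹.
P = 0.0006972 / 9.917×10⁻⁹ = 70310 N = 70.31 kN.
σ_{nickel alloy} = P/A₁ = 70310/1300 = 54.08 MPa, compressive.

σ ≈ 54.1 MPa (compressive)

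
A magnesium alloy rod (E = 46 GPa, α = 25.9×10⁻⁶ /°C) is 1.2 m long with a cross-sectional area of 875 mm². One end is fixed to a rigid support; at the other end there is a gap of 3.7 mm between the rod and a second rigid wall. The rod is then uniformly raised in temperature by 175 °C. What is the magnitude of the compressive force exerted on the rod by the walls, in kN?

P ≈ 58.3 kN

Free thermal elongation = αΔT L = 25.9×10⁻⁶ × 175 × 1200 = 5.439 mm.
This exceeds the 3.7 mm gap, so the wall pushes back. The portion of expansion that must be recovered elastically is δ_free − gap = 5.439 − 3.7 = 1.739 mm.
So σ = E(δ_free − g)/L = 46×10³ × 1.739/1200 = 66.66 MPa.
Force on the wall = σA = 66.66 × 875 mm² = 58.33 kN.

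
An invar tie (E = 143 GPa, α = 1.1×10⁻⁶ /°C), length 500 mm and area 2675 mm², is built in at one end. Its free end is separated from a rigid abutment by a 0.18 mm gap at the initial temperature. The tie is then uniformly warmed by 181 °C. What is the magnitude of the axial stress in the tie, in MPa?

σ ≈ 0 MPa

Free thermal elongation = αΔT L = 1.1×10⁻⁶ × 181 × 500 = 0.09955 mm.
This is smaller than the 0.18 mm clearance, so the tie expands freely without reaching the stop — the stress is zero.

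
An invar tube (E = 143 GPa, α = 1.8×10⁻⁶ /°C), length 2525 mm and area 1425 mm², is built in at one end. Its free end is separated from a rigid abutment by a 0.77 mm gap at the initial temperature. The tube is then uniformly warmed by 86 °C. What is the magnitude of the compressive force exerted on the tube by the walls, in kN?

If the wall were absent the tube would grow by αΔT L = 1.8×10⁻⁶ × 86 × 2525 = 0.3909 mm.
Since δ_free = 0.391 mm is less than the 0.77 mm gap, the tube never touches the wall. No axial force develops.

P ≈ 0 kN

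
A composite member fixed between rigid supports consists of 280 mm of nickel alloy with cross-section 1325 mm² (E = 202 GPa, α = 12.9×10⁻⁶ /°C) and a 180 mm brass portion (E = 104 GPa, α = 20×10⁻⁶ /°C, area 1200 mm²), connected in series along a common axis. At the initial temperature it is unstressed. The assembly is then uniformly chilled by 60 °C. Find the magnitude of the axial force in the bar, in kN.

P ≈ 174 kN (tensile)

With the walls removed the bar would change length by δ_free = Σ αᵢΔT Lᵢ = 12.9×10⁻⁶×60×280 + 20×10⁻⁶×60×180 = 0.4327 mm.
Since the ends are fixed, an axial force P builds up, equal in every segment, with P · Σ Lᵢ/(AᵢEᵢ) = δ_free.
Σ Lᵢ/(AᵢEᵢ) = 280/(1325×202×10³) + 180/(1200×104×10³) = 2.488×10⁻⁶ mm/N.
Hence P = δ_free / Σ(L/AE) = 0.4327/2.488×10⁻⁶ = 173.9 kN (tensile).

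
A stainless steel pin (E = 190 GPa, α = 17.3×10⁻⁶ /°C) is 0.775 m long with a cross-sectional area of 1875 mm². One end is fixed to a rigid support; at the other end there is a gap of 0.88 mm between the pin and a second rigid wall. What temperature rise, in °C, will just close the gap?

Contact occurs when the free expansion equals the gap: αΔT L = 0.88 mm.
So ΔT = g/(αL) = 0.88/(17.3×10⁻⁶ × 775) = 65.63 °C.

ΔT ≈ 65.6 °C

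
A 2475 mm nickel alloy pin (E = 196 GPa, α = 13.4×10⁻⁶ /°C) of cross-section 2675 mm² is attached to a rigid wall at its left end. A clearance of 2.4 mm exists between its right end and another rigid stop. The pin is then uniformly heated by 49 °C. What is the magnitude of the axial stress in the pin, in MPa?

σ ≈ 0 MPa

Unrestrained expansion: δ_free = αΔT L = 13.4×10⁻⁶ × 49 × 2475 = 1.625 mm.
This is smaller than the 2.4 mm clearance, so the pin expands freely without reaching the stop — the stress is zero.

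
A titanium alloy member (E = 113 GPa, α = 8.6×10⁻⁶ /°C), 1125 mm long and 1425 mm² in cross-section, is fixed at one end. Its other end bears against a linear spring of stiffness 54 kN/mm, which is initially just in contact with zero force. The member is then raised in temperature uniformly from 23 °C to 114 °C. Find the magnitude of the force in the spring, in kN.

Free thermal expansion: δ_free = αΔT L = 8.6×10⁻⁶ × 91 × 1125 = 0.8804 mm.
With a force P in the spring, the elastic change of the member is PL/(AE) and that of the spring is P/k; compatibility requires their sum to equal δ_free.
So P = δ_free / [L/(AE) + 1/k] = 0.8804 / [ 1125/(1425×113×10³) + 1/(54×10³) ].
P = 0.8804 / 2.551×10⁻⁵ = 34520 N.

P ≈ 34.5 kN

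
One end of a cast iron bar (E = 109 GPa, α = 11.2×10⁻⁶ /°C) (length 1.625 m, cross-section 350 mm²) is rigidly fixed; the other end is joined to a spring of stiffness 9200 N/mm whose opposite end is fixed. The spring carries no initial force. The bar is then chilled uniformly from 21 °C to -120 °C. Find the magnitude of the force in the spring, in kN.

P ≈ 17 kN

If the spring were absent the bar would shorten by αΔT L = 11.2×10⁻⁶ × 141 × 1625 = 2.566 mm.
Let P be the tensile force in the spring. The bar extends elastically by PL/(AE) and the spring stretches by P/k; together these equal δ_free.
So P = δ_free / [L/(AE) + 1/k] = 2.566 / [ 1625/(350×109×10³) + 1/(9200) ].
P = 2.566 / 0.0001513 = 16960 N.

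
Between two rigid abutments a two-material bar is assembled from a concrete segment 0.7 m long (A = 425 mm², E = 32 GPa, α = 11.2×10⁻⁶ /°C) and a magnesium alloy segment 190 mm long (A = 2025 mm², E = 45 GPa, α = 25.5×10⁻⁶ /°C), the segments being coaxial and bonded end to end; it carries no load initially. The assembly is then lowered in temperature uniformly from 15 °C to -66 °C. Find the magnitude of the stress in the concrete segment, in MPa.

σ ≈ 45.1 MPa (tensile)

Free thermal contraction of the whole bar: Σ αᵢΔT Lᵢ = 11.2×10⁻⁶×81×700 + 25.5×10⁻⁶×81×190 = 1.027 mm.
The rigid supports impose zero overall length change; the single axial force P common to all segments must satisfy P Σ Lᵢ/(AᵢEᵢ) = δ_free.
Σ Lᵢ/(AᵢEᵢ) = 700/(425×32×10³) + 190/(2025×45×10³) = 5.356×10⁻⁵ mm/N.
Hence P = δ_free / Σ(L/AE) = 1.027/5.356×10⁻⁵ = 19.19 kN (tensile).
σ_{concrete} = P / A = 19190 / 425 = 45.14 MPa.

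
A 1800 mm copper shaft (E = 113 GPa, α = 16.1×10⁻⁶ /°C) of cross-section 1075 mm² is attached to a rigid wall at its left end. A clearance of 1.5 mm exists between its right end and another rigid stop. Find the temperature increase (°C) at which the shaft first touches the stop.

ΔT ≈ 51.8 °C

The gap closes when αΔT L = 1.5 mm, since the shaft is still unstressed at that instant.
ΔT = 1.5 / (16.1×10⁻⁶ × 1800) = 51.76 °C.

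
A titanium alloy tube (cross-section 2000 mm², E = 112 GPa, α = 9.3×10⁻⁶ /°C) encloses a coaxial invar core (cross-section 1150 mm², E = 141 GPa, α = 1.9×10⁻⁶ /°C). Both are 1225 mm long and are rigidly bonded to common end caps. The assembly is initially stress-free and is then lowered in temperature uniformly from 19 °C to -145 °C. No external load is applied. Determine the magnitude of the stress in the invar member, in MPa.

σ ≈ 99.3 MPa (compressive)

Equilibrium of a rigid end plate with no external load gives equal and opposite internal forces ±P in the two members. Since α_{titanium alloy} > α_{invar}, cooling drives the titanium alloy into tension and the invar into compression.
Setting the final lengths equal and cancelling L: (α₁ − α₂)ΔT = P/(A₁E₁) + P/(A₂E₂).
|α₁ − α₂|·ΔT = 7.4×10⁻⁶ × 164 = 0.001214.
1/(A₁E₁) + 1/(A₂E₂) = 1/(2000×112×10³) + 1/(1150×141×10³) = 1.063×10⁻⁸ N⁻¹.
P = 0.001214 / 1.063×10⁻⁸ = 114200 N = 114.2 kN.
σ_{invar} = P/A₂ = 114200/1150 = 99.26 MPa, compressive.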